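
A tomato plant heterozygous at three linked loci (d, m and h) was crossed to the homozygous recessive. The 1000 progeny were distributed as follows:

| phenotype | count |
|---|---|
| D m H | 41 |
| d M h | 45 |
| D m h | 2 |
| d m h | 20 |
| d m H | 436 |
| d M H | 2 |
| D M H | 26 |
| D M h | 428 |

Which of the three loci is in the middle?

m

The two most frequent reciprocal classes, D M h and d m H, are the parental types, so the F1 was D M h / d m H.
The two rarest classes, D m h and d M H, are the double crossovers. Comparing them with the parentals, only the m allele has switched, so m is the middle locus and the order is d – m – h.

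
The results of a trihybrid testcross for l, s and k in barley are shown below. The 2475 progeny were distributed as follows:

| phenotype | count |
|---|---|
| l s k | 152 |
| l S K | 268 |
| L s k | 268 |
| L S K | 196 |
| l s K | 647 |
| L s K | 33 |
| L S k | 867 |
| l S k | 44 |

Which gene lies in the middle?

l

The two most frequent reciprocal classes, l s K and L S k, are the parental types, so the F1 was l s K / L S k.
The two rarest classes, L s K and l S k, are the double crossovers. Comparing them with the parentals, only the l allele has switched, so l is the middle locus and the order is s – l – k.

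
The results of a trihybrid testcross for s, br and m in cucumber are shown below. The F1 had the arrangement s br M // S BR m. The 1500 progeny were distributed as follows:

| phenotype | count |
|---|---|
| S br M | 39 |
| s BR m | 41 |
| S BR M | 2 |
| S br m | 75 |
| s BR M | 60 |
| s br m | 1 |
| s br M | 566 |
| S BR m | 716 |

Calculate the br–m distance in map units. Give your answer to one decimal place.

The two rarest classes, s br m and S BR M, are the double crossovers. Comparing them with the parentals, only the m allele has switched, so m is the middle locus and the order is br – m – s.
Crossovers in the br–m interval produce the single-crossover classes s BR M and S br m (60 + 75 = 135) plus the double crossovers (3).
RF(br–m) = (135 + 3) / 1500 = 138/1500 = 0.0920 → 9.2 map units.

9.2 map units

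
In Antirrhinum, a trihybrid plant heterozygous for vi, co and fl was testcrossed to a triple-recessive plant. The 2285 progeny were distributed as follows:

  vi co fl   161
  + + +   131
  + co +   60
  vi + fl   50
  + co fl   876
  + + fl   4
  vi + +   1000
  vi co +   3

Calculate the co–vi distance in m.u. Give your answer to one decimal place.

The two most frequent reciprocal classes, vi + + and + co fl, are the parental types, so the F1 was vi + + / + co fl.
The two rarest classes, vi co + and + + fl, are the double crossovers. Comparing them with the parentals, only the co allele has switched, so co is the middle locus and the order is vi – co – fl.
Crossovers in the vi–co interval produce the single-crossover classes + + + and vi co fl (131 + 161 = 292) plus the double crossovers (7).
RF(vi–co) = (292 + 7) / 2285 = 299/2285 = 0.1309 → 13.1 m.u.

13.1 m.u.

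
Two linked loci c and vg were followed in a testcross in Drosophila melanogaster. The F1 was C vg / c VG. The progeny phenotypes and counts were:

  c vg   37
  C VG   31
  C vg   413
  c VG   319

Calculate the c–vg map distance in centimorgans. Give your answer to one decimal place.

8.5 centimorgans

The recombinant classes are C VG and c vg: 31 + 37 = 68.
Recombination frequency = 68/800 = 0.0850 ≈ 8.5%, i.e. 8.5 centimorgans.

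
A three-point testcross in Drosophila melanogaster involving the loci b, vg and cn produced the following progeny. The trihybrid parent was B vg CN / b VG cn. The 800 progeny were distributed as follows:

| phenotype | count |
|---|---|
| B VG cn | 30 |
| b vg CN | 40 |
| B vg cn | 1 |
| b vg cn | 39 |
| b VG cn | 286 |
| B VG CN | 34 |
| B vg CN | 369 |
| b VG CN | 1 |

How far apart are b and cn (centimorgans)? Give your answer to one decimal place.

The two rarest classes, B vg cn and b VG CN, are the double crossovers. Comparing them with the parentals, only the cn allele has switched, so cn is the middle locus and the order is b – cn – vg.
Crossovers in the b–cn interval produce the single-crossover classes b vg CN and B VG cn (40 + 30 = 70) plus the double crossovers (2).
RF(b–cn) = (70 + 2) / 800 = 72/800 = 0.0900 → 9.0 centimorgans.

9.0 centimorgans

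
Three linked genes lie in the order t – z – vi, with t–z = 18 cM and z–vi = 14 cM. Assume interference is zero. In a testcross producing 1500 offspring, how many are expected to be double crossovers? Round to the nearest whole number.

Map distances give recombination frequencies of 0.180 and 0.140 for the two intervals.
With no interference, expected double-crossover frequency = 0.180 × 0.140 = 0.02520.
Expected number = 0.02520 × 1500 = 37.80 ≈ 38.

38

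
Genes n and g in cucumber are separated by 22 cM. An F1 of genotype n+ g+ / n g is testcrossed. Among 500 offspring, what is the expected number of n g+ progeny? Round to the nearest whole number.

55

A map distance of 22 cM corresponds to a recombination frequency of 0.220.
The F1 is n+ g+ / n g, so n g+ is a recombinant gamete class with expected frequency r/2 = 0.220/2 = 0.1100.
Expected number = 0.1100 × 500 = 55.00 ≈ 55.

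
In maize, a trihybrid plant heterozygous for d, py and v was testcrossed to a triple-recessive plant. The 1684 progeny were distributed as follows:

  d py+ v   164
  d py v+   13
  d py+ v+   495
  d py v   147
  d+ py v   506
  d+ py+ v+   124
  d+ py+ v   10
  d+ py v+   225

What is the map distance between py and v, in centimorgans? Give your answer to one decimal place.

The two most frequent reciprocal classes, d py+ v+ and d+ py v, are the parental types, so the F1 was d py+ v+ / d+ py v.
The two rarest classes, d py v+ and d+ py+ v, are the double crossovers. Comparing them with the parentals, only the py allele has switched, so py is the middle locus and the order is d – py – v.
Crossovers in the py–v interval produce the single-crossover classes d py+ v and d+ py v+ (164 + 225 = 389) plus the double crossovers (23).
RF(py–v) = (389 + 23) / 1684 = 412/1684 = 0.2447 → 24.5 centimorgans.

24.5 centimorgans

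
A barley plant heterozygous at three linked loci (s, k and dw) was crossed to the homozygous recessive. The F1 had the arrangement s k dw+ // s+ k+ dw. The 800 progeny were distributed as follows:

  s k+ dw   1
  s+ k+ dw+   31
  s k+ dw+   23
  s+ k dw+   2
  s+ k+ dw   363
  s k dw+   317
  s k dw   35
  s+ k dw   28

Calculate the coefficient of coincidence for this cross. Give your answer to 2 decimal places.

0.64

The two rarest classes, s+ k dw+ and s k+ dw, are the double crossovers. Comparing them with the parentals, only the s allele has switched, so s is the middle locus and the order is dw – s – k.
dw–s: (66 + 3)/800 = 0.0862; s–k: (51 + 3)/800 = 0.0675.
Expected DCO frequency = 0.0862 × 0.0675 ≈ 0.00582; observed = 3/800 ≈ 0.00375.
Coefficient of coincidence = 0.00375/0.00582 ≈ 0.64.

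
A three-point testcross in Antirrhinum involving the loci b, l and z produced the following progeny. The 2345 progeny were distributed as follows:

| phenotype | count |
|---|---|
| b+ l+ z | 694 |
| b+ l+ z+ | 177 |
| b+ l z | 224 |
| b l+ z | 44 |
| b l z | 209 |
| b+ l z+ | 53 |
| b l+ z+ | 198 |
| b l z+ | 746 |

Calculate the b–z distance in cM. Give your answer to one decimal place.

20.6 cM

The two most frequent reciprocal classes, b l z+ and b+ l+ z, are the parental types, so the F1 was b l z+ / b+ l+ z.
The two rarest classes, b+ l z+ and b l+ z, are the double crossovers. Comparing them with the parentals, only the b allele has switched, so b is the middle locus and the order is l – b – z.
Crossovers in the b–z interval produce the single-crossover classes b l z and b+ l+ z+ (209 + 177 = 386) plus the double crossovers (97).
RF(b–z) = (386 + 97) / 2345 = 483/2345 = 0.2060 → 20.6 cM.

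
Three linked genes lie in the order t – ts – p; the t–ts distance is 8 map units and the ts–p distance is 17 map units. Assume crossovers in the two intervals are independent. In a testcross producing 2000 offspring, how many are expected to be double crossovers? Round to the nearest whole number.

27

Map distances give recombination frequencies of 0.080 and 0.170 for the two intervals.
With no interference, expected double-crossover frequency = 0.080 × 0.170 = 0.01360.
Expected number = 0.01360 × 2000 = 27.20 ≈ 27.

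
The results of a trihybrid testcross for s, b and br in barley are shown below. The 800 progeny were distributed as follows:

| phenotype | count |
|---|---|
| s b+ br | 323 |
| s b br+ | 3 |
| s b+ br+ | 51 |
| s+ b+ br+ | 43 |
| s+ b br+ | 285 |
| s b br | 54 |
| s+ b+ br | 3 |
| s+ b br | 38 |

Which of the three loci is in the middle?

s

The two most frequent reciprocal classes, s+ b br+ and s b+ br, are the parental types, so the F1 was s+ b br+ / s b+ br.
The two rarest classes, s b br+ and s+ b+ br, are the double crossovers. Comparing them with the parentals, only the s allele has switched, so s is the middle locus and the order is br – s – b.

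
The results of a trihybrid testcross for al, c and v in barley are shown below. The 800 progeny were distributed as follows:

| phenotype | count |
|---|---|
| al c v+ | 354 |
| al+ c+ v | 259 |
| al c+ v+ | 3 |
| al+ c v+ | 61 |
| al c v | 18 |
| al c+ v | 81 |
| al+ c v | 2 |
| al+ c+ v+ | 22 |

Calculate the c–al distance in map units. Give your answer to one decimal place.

18.4 map units

The two most frequent reciprocal classes, al c v+ and al+ c+ v, are the parental types, so the F1 was al c v+ / al+ c+ v.
The two rarest classes, al c+ v+ and al+ c v, are the double crossovers. Comparing them with the parentals, only the c allele has switched, so c is the middle locus and the order is al – c – v.
Crossovers in the al–c interval produce the single-crossover classes al+ c v+ and al c+ v (61 + 81 = 142) plus the double crossovers (5).
RF(al–c) = (142 + 5) / 800 = 147/800 = 0.1837 → 18.4 map units.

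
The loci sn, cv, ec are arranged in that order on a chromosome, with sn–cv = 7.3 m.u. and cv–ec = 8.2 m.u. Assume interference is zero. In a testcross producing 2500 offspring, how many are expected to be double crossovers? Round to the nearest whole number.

15

Map distances give recombination frequencies of 0.073 and 0.082 for the two intervals.
With no interference, expected double-crossover frequency = 0.073 × 0.082 = 0.00599.
Expected number = 0.00599 × 2500 = 14.96 ≈ 15.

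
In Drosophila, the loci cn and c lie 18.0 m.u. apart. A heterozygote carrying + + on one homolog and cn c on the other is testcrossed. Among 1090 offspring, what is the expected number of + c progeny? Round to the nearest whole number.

98

A map distance of 18.0 m.u. corresponds to a recombination frequency of 0.180.
The F1 is + + / cn c, so + c is a recombinant gamete class with expected frequency r/2 = 0.180/2 = 0.0900.
Expected number = 0.0900 × 1090 = 98.10 ≈ 98.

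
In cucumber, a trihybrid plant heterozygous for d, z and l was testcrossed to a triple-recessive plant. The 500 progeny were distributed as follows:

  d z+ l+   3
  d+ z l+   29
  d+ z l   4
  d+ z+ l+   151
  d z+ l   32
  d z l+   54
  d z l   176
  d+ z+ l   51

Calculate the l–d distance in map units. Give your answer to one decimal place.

22.4 map units

The two most frequent reciprocal classes, d+ z+ l+ and d z l, are the parental types, so the F1 was d+ z+ l+ / d z l.
The two rarest classes, d z+ l+ and d+ z l, are the double crossovers. Comparing them with the parentals, only the d allele has switched, so d is the middle locus and the order is l – d – z.
Crossovers in the l–d interval produce the single-crossover classes d+ z+ l and d z l+ (51 + 54 = 105) plus the double crossovers (7).
RF(l–d) = (105 + 7) / 500 = 112/500 = 0.2240 → 22.4 map units.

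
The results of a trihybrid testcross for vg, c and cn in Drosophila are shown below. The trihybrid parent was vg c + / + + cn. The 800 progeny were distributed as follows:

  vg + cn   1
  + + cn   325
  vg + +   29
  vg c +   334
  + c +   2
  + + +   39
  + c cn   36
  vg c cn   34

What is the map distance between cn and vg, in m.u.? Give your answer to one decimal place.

The two rarest classes, + c + and vg + cn, are the double crossovers. Comparing them with the parentals, only the vg allele has switched, so vg is the middle locus and the order is c – vg – cn.
Crossovers in the vg–cn interval produce the single-crossover classes vg c cn and + + + (34 + 39 = 73) plus the double crossovers (3).
RF(vg–cn) = (73 + 3) / 800 = 76/800 = 0.0950 → 9.5 m.u.

9.5 m.u.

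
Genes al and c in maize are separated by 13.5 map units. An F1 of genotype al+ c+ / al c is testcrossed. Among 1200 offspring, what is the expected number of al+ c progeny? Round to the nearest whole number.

A map distance of 13.5 map units corresponds to a recombination frequency of 0.135.
The F1 is al+ c+ / al c, so al+ c is a recombinant gamete class with expected frequency r/2 = 0.135/2 = 0.0675.
Expected number = 0.0675 × 1200 = 81.00 ≈ 81.

81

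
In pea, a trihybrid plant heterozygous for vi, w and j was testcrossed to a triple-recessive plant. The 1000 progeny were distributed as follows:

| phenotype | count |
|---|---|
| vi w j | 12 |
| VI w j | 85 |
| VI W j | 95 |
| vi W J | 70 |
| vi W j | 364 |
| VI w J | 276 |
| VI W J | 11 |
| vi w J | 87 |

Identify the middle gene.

The two most frequent reciprocal classes, vi W j and VI w J, are the parental types, so the F1 was vi W j / VI w J.
The two rarest classes, vi w j and VI W J, are the double crossovers. Comparing them with the parentals, only the w allele has switched, so w is the middle locus and the order is j – w – vi.

w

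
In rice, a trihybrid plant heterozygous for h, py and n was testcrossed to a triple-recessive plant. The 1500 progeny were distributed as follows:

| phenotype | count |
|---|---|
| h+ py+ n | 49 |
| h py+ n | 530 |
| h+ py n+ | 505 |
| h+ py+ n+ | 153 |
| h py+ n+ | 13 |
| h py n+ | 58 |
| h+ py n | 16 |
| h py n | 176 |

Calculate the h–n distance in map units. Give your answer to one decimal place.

The two most frequent reciprocal classes, h+ py n+ and h py+ n, are the parental types, so the F1 was h+ py n+ / h py+ n.
The two rarest classes, h+ py n and h py+ n+, are the double crossovers. Comparing them with the parentals, only the n allele has switched, so n is the middle locus and the order is h – n – py.
Crossovers in the h–n interval produce the single-crossover classes h py n+ and h+ py+ n (58 + 49 = 107) plus the double crossovers (29).
RF(h–n) = (107 + 29) / 1500 = 136/1500 = 0.0907 → 9.1 map units.

9.1 map units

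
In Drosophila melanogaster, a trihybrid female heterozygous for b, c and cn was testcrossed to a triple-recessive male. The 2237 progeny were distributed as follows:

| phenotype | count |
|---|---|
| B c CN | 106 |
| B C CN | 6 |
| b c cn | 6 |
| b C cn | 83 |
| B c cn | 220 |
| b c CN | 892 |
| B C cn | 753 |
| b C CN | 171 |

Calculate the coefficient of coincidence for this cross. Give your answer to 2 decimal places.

The two most frequent reciprocal classes, b c CN and B C cn, are the parental types, so the F1 was b c CN / B C cn.
The two rarest classes, b c cn and B C CN, are the double crossovers. Comparing them with the parentals, only the cn allele has switched, so cn is the middle locus and the order is c – cn – b.
c–cn: (391 + 12)/2237 = 0.1802; cn–b: (189 + 12)/2237 = 0.0899.
Expected DCO frequency = 0.1802 × 0.0899 ≈ 0.01620; observed = 12/2237 ≈ 0.00536.
Coefficient of coincidence = 0.00536/0.01620 ≈ 0.33.

0.33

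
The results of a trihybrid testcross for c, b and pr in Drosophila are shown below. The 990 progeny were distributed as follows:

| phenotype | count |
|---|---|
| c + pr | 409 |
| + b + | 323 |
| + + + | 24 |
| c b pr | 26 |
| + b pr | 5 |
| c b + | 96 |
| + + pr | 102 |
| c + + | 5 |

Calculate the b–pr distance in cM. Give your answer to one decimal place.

The two most frequent reciprocal classes, + b + and c + pr, are the parental types, so the F1 was + b + / c + pr.
The two rarest classes, + b pr and c + +, are the double crossovers. Comparing them with the parentals, only the pr allele has switched, so pr is the middle locus and the order is c – pr – b.
Crossovers in the pr–b interval produce the single-crossover classes + + + and c b pr (24 + 26 = 50) plus the double crossovers (10).
RF(pr–b) = (50 + 10) / 990 = 60/990 = 0.0606 → 6.1 cM.

6.1 cM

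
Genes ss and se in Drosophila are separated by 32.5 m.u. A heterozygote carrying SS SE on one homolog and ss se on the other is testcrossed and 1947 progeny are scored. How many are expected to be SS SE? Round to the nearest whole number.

A map distance of 32.5 m.u. corresponds to a recombination frequency of 0.325.
The F1 is SS SE / ss se, so SS SE is a parental gamete class with expected frequency (1 − r)/2 = 0.675/2 = 0.3375.
Expected number = 0.3375 × 1947 = 657.11 ≈ 657.

657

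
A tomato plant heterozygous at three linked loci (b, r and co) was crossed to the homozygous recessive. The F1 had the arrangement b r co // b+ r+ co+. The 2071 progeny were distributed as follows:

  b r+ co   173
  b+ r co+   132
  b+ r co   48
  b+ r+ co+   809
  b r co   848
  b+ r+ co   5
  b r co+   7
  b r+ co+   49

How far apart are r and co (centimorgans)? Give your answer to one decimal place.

15.3 centimorgans

The two rarest classes, b r co+ and b+ r+ co, are the double crossovers. Comparing them with the parentals, only the co allele has switched, so co is the middle locus and the order is b – co – r.
Crossovers in the co–r interval produce the single-crossover classes b r+ co and b+ r co+ (173 + 132 = 305) plus the double crossovers (12).
RF(co–r) = (305 + 12) / 2071 = 317/2071 = 0.1531 → 15.3 centimorgans.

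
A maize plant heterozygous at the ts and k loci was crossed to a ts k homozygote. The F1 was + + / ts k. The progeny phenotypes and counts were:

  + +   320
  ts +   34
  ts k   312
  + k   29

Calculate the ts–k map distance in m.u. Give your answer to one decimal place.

The recombinant classes are + k and ts +: 29 + 34 = 63.
Recombination frequency = 63/695 = 0.0906 ≈ 9.1%, i.e. 9.1 m.u.

9.1 m.u.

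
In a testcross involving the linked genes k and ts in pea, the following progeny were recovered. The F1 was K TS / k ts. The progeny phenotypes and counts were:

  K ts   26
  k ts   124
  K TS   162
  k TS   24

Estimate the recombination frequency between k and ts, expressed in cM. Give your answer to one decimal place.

The recombinant classes are K ts and k TS: 26 + 24 = 50.
Recombination frequency = 50/336 = 0.1488 ≈ 14.9%, i.e. 14.9 cM.

14.9 cM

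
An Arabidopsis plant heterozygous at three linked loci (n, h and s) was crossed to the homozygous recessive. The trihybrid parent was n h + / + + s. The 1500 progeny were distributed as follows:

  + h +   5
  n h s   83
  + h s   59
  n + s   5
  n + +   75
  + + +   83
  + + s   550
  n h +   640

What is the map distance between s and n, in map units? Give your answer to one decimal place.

The two rarest classes, + h + and n + s, are the double crossovers. Comparing them with the parentals, only the n allele has switched, so n is the middle locus and the order is h – n – s.
Crossovers in the n–s interval produce the single-crossover classes n h s and + + + (83 + 83 = 166) plus the double crossovers (10).
RF(n–s) = (166 + 10) / 1500 = 176/1500 = 0.1173 → 11.7 map units.

11.7 map units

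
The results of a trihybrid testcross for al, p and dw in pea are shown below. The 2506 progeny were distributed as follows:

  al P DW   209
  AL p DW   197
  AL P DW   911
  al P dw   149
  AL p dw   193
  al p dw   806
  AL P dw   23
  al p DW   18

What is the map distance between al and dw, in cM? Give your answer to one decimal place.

17.7 cM

The two most frequent reciprocal classes, AL P DW and al p dw, are the parental types, so the F1 was AL P DW / al p dw.
The two rarest classes, AL P dw and al p DW, are the double crossovers. Comparing them with the parentals, only the dw allele has switched, so dw is the middle locus and the order is al – dw – p.
Crossovers in the al–dw interval produce the single-crossover classes al P DW and AL p dw (209 + 193 = 402) plus the double crossovers (41).
RF(al–dw) = (402 + 41) / 2506 = 443/2506 = 0.1768 → 17.7 cM.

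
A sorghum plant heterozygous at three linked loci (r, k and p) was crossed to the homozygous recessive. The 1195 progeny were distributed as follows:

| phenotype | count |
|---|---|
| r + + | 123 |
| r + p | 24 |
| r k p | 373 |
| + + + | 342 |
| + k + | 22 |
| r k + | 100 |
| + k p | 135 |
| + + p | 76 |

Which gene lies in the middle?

The two most frequent reciprocal classes, + + + and r k p, are the parental types, so the F1 was + + + / r k p.
The two rarest classes, + k + and r + p, are the double crossovers. Comparing them with the parentals, only the k allele has switched, so k is the middle locus and the order is p – k – r.

k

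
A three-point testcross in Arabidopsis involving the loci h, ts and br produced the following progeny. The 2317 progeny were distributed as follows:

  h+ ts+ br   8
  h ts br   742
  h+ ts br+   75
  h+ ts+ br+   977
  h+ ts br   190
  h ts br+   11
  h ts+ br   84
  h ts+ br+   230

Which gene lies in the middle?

br

The two most frequent reciprocal classes, h ts br and h+ ts+ br+, are the parental types, so the F1 was h ts br / h+ ts+ br+.
The two rarest classes, h ts br+ and h+ ts+ br, are the double crossovers. Comparing them with the parentals, only the br allele has switched, so br is the middle locus and the order is ts – br – h.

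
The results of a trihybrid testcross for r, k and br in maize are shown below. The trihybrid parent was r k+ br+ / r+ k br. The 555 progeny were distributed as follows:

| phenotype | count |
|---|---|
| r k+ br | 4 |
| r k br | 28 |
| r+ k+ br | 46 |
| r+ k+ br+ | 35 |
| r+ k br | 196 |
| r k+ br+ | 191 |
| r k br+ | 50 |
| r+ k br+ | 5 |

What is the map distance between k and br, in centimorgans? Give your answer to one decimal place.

The two rarest classes, r k+ br and r+ k br+, are the double crossovers. Comparing them with the parentals, only the br allele has switched, so br is the middle locus and the order is r – br – k.
Crossovers in the br–k interval produce the single-crossover classes r k br+ and r+ k+ br (50 + 46 = 96) plus the double crossovers (9).
RF(br–k) = (96 + 9) / 555 = 105/555 = 0.1892 → 18.9 centimorgans.

18.9 centimorgans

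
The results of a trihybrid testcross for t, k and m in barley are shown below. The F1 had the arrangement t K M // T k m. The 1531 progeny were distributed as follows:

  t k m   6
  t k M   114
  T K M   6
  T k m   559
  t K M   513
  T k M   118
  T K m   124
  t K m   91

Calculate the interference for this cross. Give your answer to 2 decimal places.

The two rarest classes, T K M and t k m, are the double crossovers. Comparing them with the parentals, only the t allele has switched, so t is the middle locus and the order is k – t – m.
k–t: (238 + 12)/1531 = 0.1633; t–m: (209 + 12)/1531 = 0.1444.
Expected DCO frequency = 0.1633 × 0.1444 ≈ 0.02358; observed = 12/1531 ≈ 0.00784.
Coefficient of coincidence = 0.00784/0.02358 ≈ 0.33; interference = 1 − 0.33 = 0.67.

0.67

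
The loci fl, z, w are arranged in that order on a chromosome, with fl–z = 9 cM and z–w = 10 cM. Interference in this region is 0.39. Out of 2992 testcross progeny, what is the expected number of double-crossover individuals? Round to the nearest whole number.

16

Map distances give recombination frequencies of 0.090 and 0.100 for the two intervals.
With interference 0.39 (so coincidence = 0.61), expected double-crossover frequency = 0.090 × 0.100 × 0.61 = 0.00549.
Expected number = 0.00549 × 2992 = 16.43 ≈ 16.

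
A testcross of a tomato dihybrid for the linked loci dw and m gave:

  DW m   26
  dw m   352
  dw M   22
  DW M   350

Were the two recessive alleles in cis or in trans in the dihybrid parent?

cis

The two most frequent classes are DW M (350) and dw m (352); these are the parental (non-recombinant) types.
So the F1 carried DW M on one chromosome and dw m on the other — the recessive alleles are on the same chromosome (cis / coupling).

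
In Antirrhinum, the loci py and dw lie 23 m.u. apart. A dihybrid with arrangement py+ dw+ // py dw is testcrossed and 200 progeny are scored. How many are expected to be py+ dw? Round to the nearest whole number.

A map distance of 23 m.u. corresponds to a recombination frequency of 0.230.
The F1 is py+ dw+ / py dw, so py+ dw is a recombinant gamete class with expected frequency r/2 = 0.230/2 = 0.1150.
Expected number = 0.1150 × 200 = 23.00 ≈ 23.

23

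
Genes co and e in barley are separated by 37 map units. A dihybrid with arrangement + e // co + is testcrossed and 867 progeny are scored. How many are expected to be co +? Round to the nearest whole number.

273

A map distance of 37 map units corresponds to a recombination frequency of 0.370.
The F1 is + e / co +, so co + is a parental gamete class with expected frequency (1 − r)/2 = 0.630/2 = 0.3150.
Expected number = 0.3150 × 867 = 273.11 ≈ 273.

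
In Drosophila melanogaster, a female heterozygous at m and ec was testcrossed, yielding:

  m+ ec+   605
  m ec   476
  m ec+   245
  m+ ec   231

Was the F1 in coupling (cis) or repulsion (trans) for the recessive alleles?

The two most frequent classes are m+ ec+ (605) and m ec (476); these are the parental (non-recombinant) types.
So the F1 carried m+ ec+ on one chromosome and m ec on the other — the recessive alleles are on the same chromosome (cis / coupling).

cis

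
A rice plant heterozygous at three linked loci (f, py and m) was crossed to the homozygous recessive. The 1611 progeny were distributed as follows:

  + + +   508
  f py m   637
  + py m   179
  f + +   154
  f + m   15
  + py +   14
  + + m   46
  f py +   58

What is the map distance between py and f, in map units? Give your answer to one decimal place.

The two most frequent reciprocal classes, + + + and f py m, are the parental types, so the F1 was + + + / f py m.
The two rarest classes, + py + and f + m, are the double crossovers. Comparing them with the parentals, only the py allele has switched, so py is the middle locus and the order is f – py – m.
Crossovers in the f–py interval produce the single-crossover classes f + + and + py m (154 + 179 = 333) plus the double crossovers (29).
RF(f–py) = (333 + 29) / 1611 = 362/1611 = 0.2247 → 22.5 map units.

22.5 map units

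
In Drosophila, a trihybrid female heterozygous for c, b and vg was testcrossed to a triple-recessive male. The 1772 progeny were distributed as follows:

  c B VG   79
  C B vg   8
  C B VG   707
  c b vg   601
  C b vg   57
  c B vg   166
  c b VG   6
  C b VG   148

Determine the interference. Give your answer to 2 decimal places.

The two most frequent reciprocal classes, C B VG and c b vg, are the parental types, so the F1 was C B VG / c b vg.
The two rarest classes, C B vg and c b VG, are the double crossovers. Comparing them with the parentals, only the vg allele has switched, so vg is the middle locus and the order is b – vg – c.
b–vg: (314 + 14)/1772 = 0.1851; vg–c: (136 + 14)/1772 = 0.0847.
Expected DCO frequency = 0.1851 × 0.0847 ≈ 0.01568; observed = 14/1772 ≈ 0.00790.
Coefficient of coincidence = 0.00790/0.01568 ≈ 0.50; interference = 1 − 0.50 = 0.50.

0.50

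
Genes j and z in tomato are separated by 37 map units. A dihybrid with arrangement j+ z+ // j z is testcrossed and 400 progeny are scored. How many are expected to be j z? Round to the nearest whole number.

A map distance of 37 map units corresponds to a recombination frequency of 0.370.
The F1 is j+ z+ / j z, so j z is a parental gamete class with expected frequency (1 − r)/2 = 0.630/2 = 0.3150.
Expected number = 0.3150 × 400 = 126.00 ≈ 126.

126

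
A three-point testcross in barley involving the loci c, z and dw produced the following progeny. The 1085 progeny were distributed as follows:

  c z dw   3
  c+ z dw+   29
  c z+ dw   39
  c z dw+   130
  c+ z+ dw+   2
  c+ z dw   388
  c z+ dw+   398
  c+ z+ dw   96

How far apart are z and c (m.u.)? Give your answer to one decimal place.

21.3 m.u.

The two most frequent reciprocal classes, c+ z dw and c z+ dw+, are the parental types, so the F1 was c+ z dw / c z+ dw+.
The two rarest classes, c z dw and c+ z+ dw+, are the double crossovers. Comparing them with the parentals, only the c allele has switched, so c is the middle locus and the order is dw – c – z.
Crossovers in the c–z interval produce the single-crossover classes c+ z+ dw and c z dw+ (96 + 130 = 226) plus the double crossovers (5).
RF(c–z) = (226 + 5) / 1085 = 231/1085 = 0.2129 → 21.3 m.u.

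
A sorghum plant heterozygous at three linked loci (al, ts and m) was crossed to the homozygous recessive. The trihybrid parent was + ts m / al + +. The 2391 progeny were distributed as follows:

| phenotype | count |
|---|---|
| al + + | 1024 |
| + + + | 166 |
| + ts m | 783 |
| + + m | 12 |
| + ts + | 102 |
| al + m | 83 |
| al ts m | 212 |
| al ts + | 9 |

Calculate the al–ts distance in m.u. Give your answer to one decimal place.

16.7 m.u.

The two rarest classes, + + m and al ts +, are the double crossovers. Comparing them with the parentals, only the ts allele has switched, so ts is the middle locus and the order is al – ts – m.
Crossovers in the al–ts interval produce the single-crossover classes al ts m and + + + (212 + 166 = 378) plus the double crossovers (21).
RF(al–ts) = (378 + 21) / 2391 = 399/2391 = 0.1669 → 16.7 m.u.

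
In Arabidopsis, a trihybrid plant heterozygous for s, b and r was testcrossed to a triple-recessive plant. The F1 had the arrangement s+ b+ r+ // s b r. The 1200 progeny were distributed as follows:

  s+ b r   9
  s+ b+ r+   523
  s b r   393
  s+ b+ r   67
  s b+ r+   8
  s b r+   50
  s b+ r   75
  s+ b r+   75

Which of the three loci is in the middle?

s

The two rarest classes, s b+ r+ and s+ b r, are the double crossovers. Comparing them with the parentals, only the s allele has switched, so s is the middle locus and the order is b – s – r.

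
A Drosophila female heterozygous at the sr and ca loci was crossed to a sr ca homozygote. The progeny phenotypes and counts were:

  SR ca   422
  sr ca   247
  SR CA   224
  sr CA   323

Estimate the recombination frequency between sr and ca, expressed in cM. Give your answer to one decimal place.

38.7 cM

The two most frequent classes, SR ca (422) and sr CA (323), are the parental types, so the F1 was SR ca / sr CA.
The recombinant classes are SR CA and sr ca: 224 + 247 = 471.
Recombination frequency = 471/1216 = 0.3873 ≈ 38.7%, i.e. 38.7 cM.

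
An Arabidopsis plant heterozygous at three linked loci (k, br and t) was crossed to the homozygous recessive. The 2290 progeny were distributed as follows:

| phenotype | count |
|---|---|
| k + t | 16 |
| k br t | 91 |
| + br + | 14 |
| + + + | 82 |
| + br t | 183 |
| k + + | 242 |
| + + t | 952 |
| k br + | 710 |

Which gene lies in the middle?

The two most frequent reciprocal classes, + + t and k br +, are the parental types, so the F1 was + + t / k br +.
The two rarest classes, k + t and + br +, are the double crossovers. Comparing them with the parentals, only the k allele has switched, so k is the middle locus and the order is br – k – t.

k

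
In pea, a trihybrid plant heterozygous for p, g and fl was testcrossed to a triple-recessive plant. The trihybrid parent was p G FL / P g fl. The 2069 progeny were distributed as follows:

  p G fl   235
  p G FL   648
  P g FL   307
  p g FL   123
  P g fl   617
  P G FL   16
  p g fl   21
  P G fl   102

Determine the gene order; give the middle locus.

p

The two rarest classes, P G FL and p g fl, are the double crossovers. Comparing them with the parentals, only the p allele has switched, so p is the middle locus and the order is fl – p – g.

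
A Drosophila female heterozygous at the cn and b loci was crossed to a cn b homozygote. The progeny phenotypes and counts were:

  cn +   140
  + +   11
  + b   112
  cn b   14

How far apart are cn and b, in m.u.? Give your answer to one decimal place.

The two most frequent classes, + b (112) and cn + (140), are the parental types, so the F1 was + b / cn +.
The recombinant classes are + + and cn b: 11 + 14 = 25.
Recombination frequency = 25/277 = 0.0903 ≈ 9.0%, i.e. 9.0 m.u.

9.0 m.u.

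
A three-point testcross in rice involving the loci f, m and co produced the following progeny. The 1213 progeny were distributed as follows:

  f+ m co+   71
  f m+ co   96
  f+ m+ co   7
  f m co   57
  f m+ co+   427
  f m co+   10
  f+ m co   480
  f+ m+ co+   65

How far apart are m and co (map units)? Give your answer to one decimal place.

15.2 map units

The two most frequent reciprocal classes, f m+ co+ and f+ m co, are the parental types, so the F1 was f m+ co+ / f+ m co.
The two rarest classes, f m co+ and f+ m+ co, are the double crossovers. Comparing them with the parentals, only the m allele has switched, so m is the middle locus and the order is f – m – co.
Crossovers in the m–co interval produce the single-crossover classes f m+ co and f+ m co+ (96 + 71 = 167) plus the double crossovers (17).
RF(m–co) = (167 + 17) / 1213 = 184/1213 = 0.1517 → 15.2 map units.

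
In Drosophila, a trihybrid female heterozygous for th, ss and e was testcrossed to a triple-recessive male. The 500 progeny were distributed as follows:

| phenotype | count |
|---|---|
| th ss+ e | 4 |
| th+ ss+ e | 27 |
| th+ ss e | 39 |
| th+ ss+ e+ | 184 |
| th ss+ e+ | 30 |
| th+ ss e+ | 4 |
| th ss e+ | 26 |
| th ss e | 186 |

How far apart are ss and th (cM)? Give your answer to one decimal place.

The two most frequent reciprocal classes, th ss e and th+ ss+ e+, are the parental types, so the F1 was th ss e / th+ ss+ e+.
The two rarest classes, th ss+ e and th+ ss e+, are the double crossovers. Comparing them with the parentals, only the ss allele has switched, so ss is the middle locus and the order is e – ss – th.
Crossovers in the ss–th interval produce the single-crossover classes th+ ss e and th ss+ e+ (39 + 30 = 69) plus the double crossovers (8).
RF(ss–th) = (69 + 8) / 500 = 77/500 = 0.1540 → 15.4 cM.

15.4 cM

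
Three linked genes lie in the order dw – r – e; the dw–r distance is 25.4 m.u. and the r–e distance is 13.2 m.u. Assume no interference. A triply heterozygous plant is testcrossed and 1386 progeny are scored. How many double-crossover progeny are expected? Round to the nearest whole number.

Map distances give recombination frequencies of 0.254 and 0.132 for the two intervals.
With no interference, expected double-crossover frequency = 0.254 × 0.132 = 0.03353.
Expected number = 0.03353 × 1386 = 46.47 ≈ 46.

46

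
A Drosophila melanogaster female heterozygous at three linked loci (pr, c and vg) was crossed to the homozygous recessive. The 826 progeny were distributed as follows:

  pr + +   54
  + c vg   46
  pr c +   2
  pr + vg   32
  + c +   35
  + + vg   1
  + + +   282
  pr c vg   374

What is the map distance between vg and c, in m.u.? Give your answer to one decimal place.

8.5 m.u.

The two most frequent reciprocal classes, pr c vg and + + +, are the parental types, so the F1 was pr c vg / + + +.
The two rarest classes, pr c + and + + vg, are the double crossovers. Comparing them with the parentals, only the vg allele has switched, so vg is the middle locus and the order is c – vg – pr.
Crossovers in the c–vg interval produce the single-crossover classes pr + vg and + c + (32 + 35 = 67) plus the double crossovers (3).
RF(c–vg) = (67 + 3) / 826 = 70/826 = 0.0847 → 8.5 m.u.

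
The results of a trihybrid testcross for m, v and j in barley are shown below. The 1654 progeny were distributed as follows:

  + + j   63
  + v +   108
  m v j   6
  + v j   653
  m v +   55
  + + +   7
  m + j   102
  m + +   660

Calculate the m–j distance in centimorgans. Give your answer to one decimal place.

13.5 centimorgans

The two most frequent reciprocal classes, + v j and m + +, are the parental types, so the F1 was + v j / m + +.
The two rarest classes, m v j and + + +, are the double crossovers. Comparing them with the parentals, only the m allele has switched, so m is the middle locus and the order is j – m – v.
Crossovers in the j–m interval produce the single-crossover classes + v + and m + j (108 + 102 = 210) plus the double crossovers (13).
RF(j–m) = (210 + 13) / 1654 = 223/1654 = 0.1348 → 13.5 centimorgans.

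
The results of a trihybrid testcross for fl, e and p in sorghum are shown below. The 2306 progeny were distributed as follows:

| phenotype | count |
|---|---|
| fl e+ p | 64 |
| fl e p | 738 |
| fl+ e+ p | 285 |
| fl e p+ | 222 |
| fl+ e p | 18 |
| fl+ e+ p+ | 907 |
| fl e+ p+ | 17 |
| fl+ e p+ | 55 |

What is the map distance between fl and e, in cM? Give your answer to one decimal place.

6.7 cM

The two most frequent reciprocal classes, fl e p and fl+ e+ p+, are the parental types, so the F1 was fl e p / fl+ e+ p+.
The two rarest classes, fl+ e p and fl e+ p+, are the double crossovers. Comparing them with the parentals, only the fl allele has switched, so fl is the middle locus and the order is p – fl – e.
Crossovers in the fl–e interval produce the single-crossover classes fl e+ p and fl+ e p+ (64 + 55 = 119) plus the double crossovers (35).
RF(fl–e) = (119 + 35) / 2306 = 154/2306 = 0.0668 → 6.7 cM.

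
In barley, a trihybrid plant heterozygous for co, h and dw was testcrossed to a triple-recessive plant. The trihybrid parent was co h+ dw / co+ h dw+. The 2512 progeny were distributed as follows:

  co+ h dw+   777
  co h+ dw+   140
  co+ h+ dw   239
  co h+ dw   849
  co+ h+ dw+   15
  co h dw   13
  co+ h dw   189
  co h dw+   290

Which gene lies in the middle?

The two rarest classes, co h dw and co+ h+ dw+, are the double crossovers. Comparing them with the parentals, only the h allele has switched, so h is the middle locus and the order is dw – h – co.

h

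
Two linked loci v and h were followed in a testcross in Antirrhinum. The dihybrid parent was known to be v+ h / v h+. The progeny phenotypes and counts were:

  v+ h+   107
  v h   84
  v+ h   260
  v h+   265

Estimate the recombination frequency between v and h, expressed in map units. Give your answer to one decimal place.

26.7 map units

The recombinant classes are v+ h+ and v h: 107 + 84 = 191.
Recombination frequency = 191/716 = 0.2668 ≈ 26.7%, i.e. 26.7 map units.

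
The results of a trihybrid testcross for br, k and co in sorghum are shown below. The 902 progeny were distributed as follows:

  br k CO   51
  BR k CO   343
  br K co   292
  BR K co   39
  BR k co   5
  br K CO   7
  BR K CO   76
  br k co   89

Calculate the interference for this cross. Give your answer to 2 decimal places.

0.40

The two most frequent reciprocal classes, BR k CO and br K co, are the parental types, so the F1 was BR k CO / br K co.
The two rarest classes, BR k co and br K CO, are the double crossovers. Comparing them with the parentals, only the co allele has switched, so co is the middle locus and the order is k – co – br.
k–co: (165 + 12)/902 = 0.1962; co–br: (90 + 12)/902 = 0.1131.
Expected DCO frequency = 0.1962 × 0.1131 ≈ 0.02219; observed = 12/902 ≈ 0.01330.
Coefficient of coincidence = 0.01330/0.02219 ≈ 0.60; interference = 1 − 0.60 = 0.40.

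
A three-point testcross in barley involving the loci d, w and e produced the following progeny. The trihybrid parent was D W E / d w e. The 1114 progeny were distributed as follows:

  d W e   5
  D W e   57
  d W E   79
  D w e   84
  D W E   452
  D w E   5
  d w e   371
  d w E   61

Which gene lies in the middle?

The two rarest classes, D w E and d W e, are the double crossovers. Comparing them with the parentals, only the w allele has switched, so w is the middle locus and the order is e – w – d.

w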